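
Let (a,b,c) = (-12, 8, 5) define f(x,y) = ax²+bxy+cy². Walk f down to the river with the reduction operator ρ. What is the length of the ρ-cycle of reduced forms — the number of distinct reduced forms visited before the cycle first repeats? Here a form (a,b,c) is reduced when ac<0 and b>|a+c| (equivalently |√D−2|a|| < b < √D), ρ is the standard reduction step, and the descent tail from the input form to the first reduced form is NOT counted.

D = 304, ⌊√D⌋ = 17
river: ρ → (5,12,-8)
river: ρ → (-8,4,9)
river: ρ → (9,14,-3)
river: ρ → (-3,16,4)
river: ρ → (4,16,-3)
river: ρ → (-3,14,9)
river: ρ → (9,4,-8)
river: ρ → (-8,12,5)
river: ρ → (5,8,-12)
river: ρ → (-12,16,1)
river: ρ → (1,16,-12)
river: ρ → (-12,8,5)
ρ-cycle length = 12 (tail of 0 descent steps not counted)

12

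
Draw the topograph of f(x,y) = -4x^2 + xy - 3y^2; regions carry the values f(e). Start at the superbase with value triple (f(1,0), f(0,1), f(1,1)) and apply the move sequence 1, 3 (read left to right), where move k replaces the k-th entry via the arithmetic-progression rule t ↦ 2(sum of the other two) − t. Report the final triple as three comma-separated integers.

start (-4,-3,-6) = (f(1,0),f(0,1),f(1,1))
replace slot 1: 2·((-3)+(-6)) − (-4) = -14 → (-14,-3,-6)
replace slot 3: 2·((-14)+(-3)) − (-6) = -28 → (-14,-3,-28)

-14,-3,-28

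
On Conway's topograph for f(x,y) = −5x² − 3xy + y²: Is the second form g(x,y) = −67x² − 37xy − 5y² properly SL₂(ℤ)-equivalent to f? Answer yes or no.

D₁ = 29, D₂ = 29
river cycle of f (length 2): (1, 5, -1), (-1, 5, 1)
river cycle of g (length 2): (1, 5, -1), (-1, 5, 1)
cycles coincide ⇒ equivalent

yes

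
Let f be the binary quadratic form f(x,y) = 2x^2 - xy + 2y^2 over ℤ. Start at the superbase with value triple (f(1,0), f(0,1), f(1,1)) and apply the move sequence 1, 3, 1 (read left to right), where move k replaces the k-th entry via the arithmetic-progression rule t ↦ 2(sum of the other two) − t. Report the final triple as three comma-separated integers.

start (2,2,3) = (f(1,0),f(0,1),f(1,1))
replace slot 1: 2·(2+3) − 2 = 8 → (8,2,3)
replace slot 3: 2·(8+2) − 3 = 17 → (8,2,17)
replace slot 1: 2·(2+17) − 8 = 30 → (30,2,17)

30,2,17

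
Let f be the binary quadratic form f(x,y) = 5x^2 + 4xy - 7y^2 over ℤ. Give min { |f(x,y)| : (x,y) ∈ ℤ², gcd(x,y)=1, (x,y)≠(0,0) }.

river: ρ → (-7,10,2)
river: ρ → (2,10,-7)
river: ρ → (-7,4,5)
river: ρ → (5,6,-6)
river: ρ → (-6,6,5)
river: ρ → (5,4,-7)
closes: descent 0, river 6
min |a| on river = 2

2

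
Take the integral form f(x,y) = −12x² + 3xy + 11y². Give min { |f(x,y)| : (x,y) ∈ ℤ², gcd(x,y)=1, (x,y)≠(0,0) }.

river: ρ → (11,19,-4)
river: ρ → (-4,21,6)
river: ρ → (6,15,-13)
river: ρ → (-13,11,8)
river: ρ → (8,21,-3)
river: ρ → (-3,21,8)
river: ρ → (8,11,-13)
river: ρ → (-13,15,6)
river: ρ → (6,21,-4)
river: ρ → (-4,19,11)
river: ρ → (11,3,-12)
river: ρ → (-12,21,2)
river: ρ → (2,23,-1)
river: ρ → (-1,23,2)
river: ρ → (2,21,-12)
river: ρ → (-12,3,11)
closes: descent 0, river 16
min |a| on river = 1

1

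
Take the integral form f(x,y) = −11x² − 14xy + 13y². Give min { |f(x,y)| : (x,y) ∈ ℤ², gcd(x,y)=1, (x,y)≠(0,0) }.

descent: ρ → (13,14,-11)  [lands on river]
river: ρ → (-11,8,16)
river: ρ → (16,24,-3)
river: ρ → (-3,24,16)
river: ρ → (16,8,-11)
river: ρ → (-11,14,13)
river: ρ → (13,12,-12)
river: ρ → (-12,12,13)
closes: descent 1, river 8
min |a| on river = 3

3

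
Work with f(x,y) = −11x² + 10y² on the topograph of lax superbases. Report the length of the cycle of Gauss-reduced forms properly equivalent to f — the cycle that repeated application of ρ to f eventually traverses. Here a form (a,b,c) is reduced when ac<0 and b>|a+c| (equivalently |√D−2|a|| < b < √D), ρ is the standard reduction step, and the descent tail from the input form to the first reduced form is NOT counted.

D = 440, ⌊√D⌋ = 20
descent: ρ → (10,20,-1)  [lands on river]
river: ρ → (-1,20,10)
ρ-cycle length = 2 (tail of 1 descent step not counted)

2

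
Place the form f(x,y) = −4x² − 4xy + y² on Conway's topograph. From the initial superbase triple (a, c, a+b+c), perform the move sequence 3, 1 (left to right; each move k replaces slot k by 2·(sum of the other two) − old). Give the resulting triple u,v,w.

start (-4,1,-7) = (f(1,0),f(0,1),f(1,1))
replace slot 3: 2·((-4)+1) − (-7) = 1 → (-4,1,1)
replace slot 1: 2·(1+1) − (-4) = 8 → (8,1,1)

8,1,1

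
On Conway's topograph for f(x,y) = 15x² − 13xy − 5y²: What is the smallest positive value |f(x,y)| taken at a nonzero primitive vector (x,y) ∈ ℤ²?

descent: ρ → (-5,13,15)  [lands on river]
river: ρ → (15,17,-3)
river: ρ → (-3,19,9)
river: ρ → (9,17,-5)
closes: descent 1, river 4
min |a| on river = 3

3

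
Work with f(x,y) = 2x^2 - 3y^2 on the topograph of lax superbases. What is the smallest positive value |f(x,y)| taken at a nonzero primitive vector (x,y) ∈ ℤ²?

descent: ρ → (-3,0,2)
descent: ρ → (2,4,-1)  [lands on river]
river: ρ → (-1,4,2)
closes: descent 2, river 2
min |a| on river = 1

1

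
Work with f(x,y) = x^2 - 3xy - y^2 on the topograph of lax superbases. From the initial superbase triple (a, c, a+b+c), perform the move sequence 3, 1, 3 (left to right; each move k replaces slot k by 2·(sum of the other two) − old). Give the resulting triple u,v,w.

start (1,-1,-3) = (f(1,0),f(0,1),f(1,1))
replace slot 3: 2·(1+(-1)) − (-3) = 3 → (1,-1,3)
replace slot 1: 2·((-1)+3) − 1 = 3 → (3,-1,3)
replace slot 3: 2·(3+(-1)) − 3 = 1 → (3,-1,1)

3,-1,1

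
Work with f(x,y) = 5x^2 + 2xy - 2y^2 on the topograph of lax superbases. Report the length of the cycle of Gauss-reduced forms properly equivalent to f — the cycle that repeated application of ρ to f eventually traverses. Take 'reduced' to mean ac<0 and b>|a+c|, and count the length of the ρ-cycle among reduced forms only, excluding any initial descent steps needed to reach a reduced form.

D = 44, ⌊√D⌋ = 6
descent: ρ → (-2,6,1)  [lands on river]
river: ρ → (1,6,-2)
ρ-cycle length = 2 (tail of 1 descent step not counted)

2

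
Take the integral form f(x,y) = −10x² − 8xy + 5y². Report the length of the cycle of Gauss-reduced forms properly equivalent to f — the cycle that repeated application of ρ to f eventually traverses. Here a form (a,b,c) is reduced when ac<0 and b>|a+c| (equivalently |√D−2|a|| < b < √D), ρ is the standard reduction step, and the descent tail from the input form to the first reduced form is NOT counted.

D = 264, ⌊√D⌋ = 16
descent: ρ → (5,8,-10)  [lands on river]
river: ρ → (-10,12,3)
river: ρ → (3,12,-10)
river: ρ → (-10,8,5)
river: ρ → (5,12,-6)
river: ρ → (-6,12,5)
ρ-cycle length = 6 (tail of 1 descent step not counted)

6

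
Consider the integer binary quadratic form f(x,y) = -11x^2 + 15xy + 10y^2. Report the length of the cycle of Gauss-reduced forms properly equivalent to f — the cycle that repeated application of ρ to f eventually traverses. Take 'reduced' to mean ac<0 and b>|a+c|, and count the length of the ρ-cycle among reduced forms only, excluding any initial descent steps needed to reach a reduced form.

D = 665, ⌊√D⌋ = 25
river: ρ → (10,25,-1)
river: ρ → (-1,25,10)
river: ρ → (10,15,-11)
river: ρ → (-11,7,14)
river: ρ → (14,21,-4)
river: ρ → (-4,19,19)
river: ρ → (19,19,-4)
river: ρ → (-4,21,14)
river: ρ → (14,7,-11)
river: ρ → (-11,15,10)
ρ-cycle length = 10 (tail of 0 descent steps not counted)

10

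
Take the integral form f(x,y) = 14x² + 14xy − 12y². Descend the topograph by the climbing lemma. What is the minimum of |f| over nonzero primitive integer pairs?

river: ρ → (-12,10,16)
river: ρ → (16,22,-6)
river: ρ → (-6,26,8)
river: ρ → (8,22,-12)
river: ρ → (-12,26,4)
river: ρ → (4,22,-24)
river: ρ → (-24,26,2)
river: ρ → (2,26,-24)
river: ρ → (-24,22,4)
river: ρ → (4,26,-12)
river: ρ → (-12,22,8)
river: ρ → (8,26,-6)
river: ρ → (-6,22,16)
river: ρ → (16,10,-12)
river: ρ → (-12,14,14)
river: ρ → (14,14,-12)
closes: descent 0, river 16
min |a| on river = 2

2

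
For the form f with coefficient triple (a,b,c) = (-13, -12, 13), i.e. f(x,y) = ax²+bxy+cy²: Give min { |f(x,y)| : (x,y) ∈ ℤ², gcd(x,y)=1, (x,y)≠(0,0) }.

descent: ρ → (13,12,-13)  [lands on river]
river: ρ → (-13,14,12)
river: ρ → (12,10,-15)
river: ρ → (-15,20,7)
river: ρ → (7,22,-12)
river: ρ → (-12,26,3)
river: ρ → (3,28,-3)
river: ρ → (-3,26,12)
river: ρ → (12,22,-7)
river: ρ → (-7,20,15)
river: ρ → (15,10,-12)
river: ρ → (-12,14,13)
closes: descent 1, river 12
min |a| on river = 3

3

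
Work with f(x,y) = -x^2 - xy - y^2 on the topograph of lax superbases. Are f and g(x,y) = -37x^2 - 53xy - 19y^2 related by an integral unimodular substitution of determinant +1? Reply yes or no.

D₁ = -3, D₂ = -3
f is negative-definite; reduce −f:
−f: reduced (well bottom): (1,1,1) with a≤c, −a<b≤a
flip sign back: reduced form of f is (-1,-1,-1)
g is negative-definite; reduce −g:
−g: translate: b→-21 (≡53 mod 74), so (37,53,19)→(37,-21,3)
−g: flip: (37,-21,3)→(3,21,37)
−g: translate: b→3 (≡21 mod 6), so (3,21,37)→(3,3,1)
−g: flip: (3,3,1)→(1,-3,3)
−g: translate: b→1 (≡-3 mod 2), so (1,-3,3)→(1,1,1)
−g: reduced (well bottom): (1,1,1) with a≤c, −a<b≤a
flip sign back: reduced form of g is (-1,-1,-1)
reduced forms (-1, -1, -1) vs (-1, -1, -1) ⇒ equivalent

yes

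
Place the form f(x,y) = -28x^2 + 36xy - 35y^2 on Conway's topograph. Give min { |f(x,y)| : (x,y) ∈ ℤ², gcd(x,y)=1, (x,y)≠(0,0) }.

translate: b→20 (≡-36 mod 56), so (28,-36,35)→(28,20,27)
flip: (28,20,27)→(27,-20,28)
reduced (well bottom): (27,-20,28) with a≤c, −a<b≤a
well minimum |f| = |-27| = 27 (negative-definite)

27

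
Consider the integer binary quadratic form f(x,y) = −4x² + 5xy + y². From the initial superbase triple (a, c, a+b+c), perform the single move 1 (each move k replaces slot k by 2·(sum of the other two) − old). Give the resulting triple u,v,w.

start (-4,1,2) = (f(1,0),f(0,1),f(1,1))
replace slot 1: 2·(1+2) − (-4) = 10 → (10,1,2)

10,1,2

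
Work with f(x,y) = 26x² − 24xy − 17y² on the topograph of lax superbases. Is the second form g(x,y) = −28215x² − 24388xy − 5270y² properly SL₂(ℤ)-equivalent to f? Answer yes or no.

D₁ = 2344, D₂ = 2344
river cycle of f (length 46): (-17, 24, 26), (26, 28, -15), (-15, 32, 22), (22, 12, -25), (-25, 38, 9), (9, 34, -33), (-33, 32, 10), (10, 48, -1), (-1, 48, 10), (10, 32, -33), … (36 more)
river cycle of g (length 46): (-17, 24, 26), (26, 28, -15), (-15, 32, 22), (22, 12, -25), (-25, 38, 9), (9, 34, -33), (-33, 32, 10), (10, 48, -1), (-1, 48, 10), (10, 32, -33), … (36 more)
cycles coincide ⇒ equivalent

yes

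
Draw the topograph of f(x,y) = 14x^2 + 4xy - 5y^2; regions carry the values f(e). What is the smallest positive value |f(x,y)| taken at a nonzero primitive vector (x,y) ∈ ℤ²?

descent: ρ → (-5,16,2)  [lands on river]
river: ρ → (2,16,-5)
river: ρ → (-5,14,5)
river: ρ → (5,16,-2)
river: ρ → (-2,16,5)
river: ρ → (5,14,-5)
closes: descent 1, river 6
min |a| on river = 2

2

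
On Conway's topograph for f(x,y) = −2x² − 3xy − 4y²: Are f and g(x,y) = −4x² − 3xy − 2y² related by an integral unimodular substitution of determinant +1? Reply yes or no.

D₁ = -23, D₂ = -23
f is negative-definite; reduce −f:
−f: translate: b→-1 (≡3 mod 4), so (2,3,4)→(2,-1,3)
−f: reduced (well bottom): (2,-1,3) with a≤c, −a<b≤a
flip sign back: reduced form of f is (-2,1,-3)
g is negative-definite; reduce −g:
−g: flip: (4,3,2)→(2,-3,4)
−g: translate: b→1 (≡-3 mod 4), so (2,-3,4)→(2,1,3)
−g: reduced (well bottom): (2,1,3) with a≤c, −a<b≤a
flip sign back: reduced form of g is (-2,-1,-3)
reduced forms (-2, 1, -3) vs (-2, -1, -3) ⇒ inequivalent

no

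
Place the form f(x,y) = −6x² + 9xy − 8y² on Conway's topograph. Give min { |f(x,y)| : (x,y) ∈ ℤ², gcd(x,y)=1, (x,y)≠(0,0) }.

translate: b→3 (≡-9 mod 12), so (6,-9,8)→(6,3,5)
flip: (6,3,5)→(5,-3,6)
reduced (well bottom): (5,-3,6) with a≤c, −a<b≤a
well minimum |f| = |-5| = 5 (negative-definite)

5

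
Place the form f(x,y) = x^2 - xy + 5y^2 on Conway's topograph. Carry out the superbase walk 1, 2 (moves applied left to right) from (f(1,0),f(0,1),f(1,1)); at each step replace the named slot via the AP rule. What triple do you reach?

start (1,5,5) = (f(1,0),f(0,1),f(1,1))
replace slot 1: 2·(5+5) − 1 = 19 → (19,5,5)
replace slot 2: 2·(19+5) − 5 = 43 → (19,43,5)

19,43,5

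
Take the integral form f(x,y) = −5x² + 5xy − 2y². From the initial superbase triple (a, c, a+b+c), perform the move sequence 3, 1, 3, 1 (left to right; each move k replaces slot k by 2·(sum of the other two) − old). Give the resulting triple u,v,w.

start (-5,-2,-2) = (f(1,0),f(0,1),f(1,1))
replace slot 3: 2·((-5)+(-2)) − (-2) = -12 → (-5,-2,-12)
replace slot 1: 2·((-2)+(-12)) − (-5) = -23 → (-23,-2,-12)
replace slot 3: 2·((-23)+(-2)) − (-12) = -38 → (-23,-2,-38)
replace slot 1: 2·((-2)+(-38)) − (-23) = -57 → (-57,-2,-38)

-57,-2,-38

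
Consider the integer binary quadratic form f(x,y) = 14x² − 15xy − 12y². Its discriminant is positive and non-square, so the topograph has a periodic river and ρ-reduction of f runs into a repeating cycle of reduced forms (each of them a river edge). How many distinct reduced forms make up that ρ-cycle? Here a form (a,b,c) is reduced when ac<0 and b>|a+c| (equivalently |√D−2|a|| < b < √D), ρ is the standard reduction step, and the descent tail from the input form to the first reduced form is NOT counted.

D = 897, ⌊√D⌋ = 29
descent: ρ → (-12,15,14)  [lands on river]
river: ρ → (14,13,-13)
river: ρ → (-13,13,14)
river: ρ → (14,15,-12)
river: ρ → (-12,9,17)
river: ρ → (17,25,-4)
river: ρ → (-4,23,23)
river: ρ → (23,23,-4)
river: ρ → (-4,25,17)
river: ρ → (17,9,-12)
ρ-cycle length = 10 (tail of 1 descent step not counted)

10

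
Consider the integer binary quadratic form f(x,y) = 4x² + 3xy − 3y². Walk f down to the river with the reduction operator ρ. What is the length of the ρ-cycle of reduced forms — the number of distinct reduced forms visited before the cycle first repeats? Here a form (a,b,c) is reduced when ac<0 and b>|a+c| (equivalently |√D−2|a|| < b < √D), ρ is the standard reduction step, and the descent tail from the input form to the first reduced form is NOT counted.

D = 57, ⌊√D⌋ = 7
river: ρ → (-3,3,4)
river: ρ → (4,5,-2)
river: ρ → (-2,7,1)
river: ρ → (1,7,-2)
river: ρ → (-2,5,4)
river: ρ → (4,3,-3)
ρ-cycle length = 6 (tail of 0 descent steps not counted)

6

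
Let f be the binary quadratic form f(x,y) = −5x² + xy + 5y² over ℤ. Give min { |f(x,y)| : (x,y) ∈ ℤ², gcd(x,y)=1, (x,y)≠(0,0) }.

river: ρ → (5,9,-1)
river: ρ → (-1,9,5)
river: ρ → (5,1,-5)
river: ρ → (-5,9,1)
river: ρ → (1,9,-5)
river: ρ → (-5,1,5)
closes: descent 0, river 6
min |a| on river = 1

1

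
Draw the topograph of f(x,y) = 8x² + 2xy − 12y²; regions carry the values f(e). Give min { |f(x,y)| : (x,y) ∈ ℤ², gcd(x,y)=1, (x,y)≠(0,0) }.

descent: ρ → (-12,-2,8)
descent: ρ → (8,18,-2)  [lands on river]
river: ρ → (-2,18,8)
river: ρ → (8,14,-6)
river: ρ → (-6,10,12)
river: ρ → (12,14,-4)
river: ρ → (-4,18,4)
river: ρ → (4,14,-12)
river: ρ → (-12,10,6)
river: ρ → (6,14,-8)
river: ρ → (-8,18,2)
river: ρ → (2,18,-8)
river: ρ → (-8,14,6)
river: ρ → (6,10,-12)
river: ρ → (-12,14,4)
river: ρ → (4,18,-4)
river: ρ → (-4,14,12)
river: ρ → (12,10,-6)
river: ρ → (-6,14,8)
closes: descent 2, river 18
min |a| on river = 2

2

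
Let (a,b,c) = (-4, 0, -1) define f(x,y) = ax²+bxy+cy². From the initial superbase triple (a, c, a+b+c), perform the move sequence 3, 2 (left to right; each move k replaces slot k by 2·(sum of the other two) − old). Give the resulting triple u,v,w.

start (-4,-1,-5) = (f(1,0),f(0,1),f(1,1))
replace slot 3: 2·((-4)+(-1)) − (-5) = -5 → (-4,-1,-5)
replace slot 2: 2·((-4)+(-5)) − (-1) = -17 → (-4,-17,-5)

-4,-17,-5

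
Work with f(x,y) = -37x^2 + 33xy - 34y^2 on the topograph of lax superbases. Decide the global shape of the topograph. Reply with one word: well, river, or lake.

D = b²−4ac = 33² − 4·(-37)·(-34) = -3943
D < 0 ⇒ definite ⇒ every region one sign ⇒ single well

well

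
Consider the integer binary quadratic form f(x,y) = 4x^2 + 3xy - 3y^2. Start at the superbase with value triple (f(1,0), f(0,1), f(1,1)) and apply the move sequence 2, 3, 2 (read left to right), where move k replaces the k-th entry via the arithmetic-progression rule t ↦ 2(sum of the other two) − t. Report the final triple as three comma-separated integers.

start (4,-3,4) = (f(1,0),f(0,1),f(1,1))
replace slot 2: 2·(4+4) − (-3) = 19 → (4,19,4)
replace slot 3: 2·(4+19) − 4 = 42 → (4,19,42)
replace slot 2: 2·(4+42) − 19 = 73 → (4,73,42)

4,73,42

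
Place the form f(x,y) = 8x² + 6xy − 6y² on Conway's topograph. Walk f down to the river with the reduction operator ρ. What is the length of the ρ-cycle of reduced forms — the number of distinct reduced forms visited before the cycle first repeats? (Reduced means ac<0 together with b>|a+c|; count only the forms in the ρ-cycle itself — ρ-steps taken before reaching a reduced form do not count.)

D = 228, ⌊√D⌋ = 15
river: ρ → (-6,6,8)
river: ρ → (8,10,-4)
river: ρ → (-4,14,2)
river: ρ → (2,14,-4)
river: ρ → (-4,10,8)
river: ρ → (8,6,-6)
ρ-cycle length = 6 (tail of 0 descent steps not counted)

6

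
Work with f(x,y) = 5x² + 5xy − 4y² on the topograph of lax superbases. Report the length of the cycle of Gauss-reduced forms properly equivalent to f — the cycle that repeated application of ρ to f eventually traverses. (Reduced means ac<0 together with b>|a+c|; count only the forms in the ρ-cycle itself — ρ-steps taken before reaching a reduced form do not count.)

D = 105, ⌊√D⌋ = 10
river: ρ → (-4,3,6)
river: ρ → (6,9,-1)
river: ρ → (-1,9,6)
river: ρ → (6,3,-4)
river: ρ → (-4,5,5)
river: ρ → (5,5,-4)
ρ-cycle length = 6 (tail of 0 descent steps not counted)

6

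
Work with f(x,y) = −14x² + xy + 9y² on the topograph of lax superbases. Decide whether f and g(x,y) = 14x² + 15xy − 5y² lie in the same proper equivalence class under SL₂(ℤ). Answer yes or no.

D₁ = 505, D₂ = 505
river cycle of f (length 6): (9, 17, -6), (-6, 19, 6), (6, 17, -9), (-9, 19, 4), (4, 21, -4), (-4, 19, 9)
river cycle of g (length 8): (-5, 15, 14), (14, 13, -6), (-6, 11, 16), (16, 21, -1), (-1, 21, 16), (16, 11, -6), (-6, 13, 14), (14, 15, -5)
cycles differ ⇒ inequivalent

no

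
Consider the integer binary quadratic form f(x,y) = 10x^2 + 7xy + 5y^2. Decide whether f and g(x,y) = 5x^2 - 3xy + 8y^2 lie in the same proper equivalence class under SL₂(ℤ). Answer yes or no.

D₁ = -151, D₂ = -151
f: flip: (10,7,5)→(5,-7,10)
f: translate: b→3 (≡-7 mod 10), so (5,-7,10)→(5,3,8)
f: reduced (well bottom): (5,3,8) with a≤c, −a<b≤a
g: reduced (well bottom): (5,-3,8) with a≤c, −a<b≤a
reduced forms (5, 3, 8) vs (5, -3, 8) ⇒ inequivalent

no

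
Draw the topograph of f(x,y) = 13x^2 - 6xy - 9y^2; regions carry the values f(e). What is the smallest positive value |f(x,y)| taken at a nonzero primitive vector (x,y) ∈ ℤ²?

descent: ρ → (-9,6,13)  [lands on river]
river: ρ → (13,20,-2)
river: ρ → (-2,20,13)
river: ρ → (13,6,-9)
river: ρ → (-9,12,10)
river: ρ → (10,8,-11)
river: ρ → (-11,14,7)
river: ρ → (7,14,-11)
river: ρ → (-11,8,10)
river: ρ → (10,12,-9)
closes: descent 1, river 10
min |a| on river = 2

2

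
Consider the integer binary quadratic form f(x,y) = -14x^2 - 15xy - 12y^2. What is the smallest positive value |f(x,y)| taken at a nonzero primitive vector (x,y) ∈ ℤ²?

translate: b→-13 (≡15 mod 28), so (14,15,12)→(14,-13,11)
flip: (14,-13,11)→(11,13,14)
translate: b→-9 (≡13 mod 22), so (11,13,14)→(11,-9,12)
reduced (well bottom): (11,-9,12) with a≤c, −a<b≤a
well minimum |f| = |-11| = 11 (negative-definite)

11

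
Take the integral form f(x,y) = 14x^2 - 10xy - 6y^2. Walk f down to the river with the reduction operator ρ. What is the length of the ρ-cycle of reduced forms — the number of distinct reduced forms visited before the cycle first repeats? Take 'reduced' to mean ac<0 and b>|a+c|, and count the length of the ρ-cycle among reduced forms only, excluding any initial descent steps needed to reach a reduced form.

D = 436, ⌊√D⌋ = 20
descent: ρ → (-6,10,14)  [lands on river]
river: ρ → (14,18,-2)
river: ρ → (-2,18,14)
river: ρ → (14,10,-6)
river: ρ → (-6,14,10)
river: ρ → (10,6,-10)
river: ρ → (-10,14,6)
river: ρ → (6,10,-14)
river: ρ → (-14,18,2)
river: ρ → (2,18,-14)
river: ρ → (-14,10,6)
river: ρ → (6,14,-10)
river: ρ → (-10,6,10)
river: ρ → (10,14,-6)
ρ-cycle length = 14 (tail of 1 descent step not counted)

14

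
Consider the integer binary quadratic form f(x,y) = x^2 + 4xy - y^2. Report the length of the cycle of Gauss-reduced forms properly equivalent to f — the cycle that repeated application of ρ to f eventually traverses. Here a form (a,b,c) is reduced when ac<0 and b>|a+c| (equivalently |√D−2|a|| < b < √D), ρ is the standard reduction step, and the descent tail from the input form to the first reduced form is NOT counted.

D = 20, ⌊√D⌋ = 4
river: ρ → (-1,4,1)
river: ρ → (1,4,-1)
ρ-cycle length = 2 (tail of 0 descent steps not counted)

2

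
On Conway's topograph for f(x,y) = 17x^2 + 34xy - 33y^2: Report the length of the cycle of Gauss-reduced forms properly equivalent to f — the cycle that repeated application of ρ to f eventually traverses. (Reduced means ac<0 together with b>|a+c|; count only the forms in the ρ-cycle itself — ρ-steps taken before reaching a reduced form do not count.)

D = 3400, ⌊√D⌋ = 58
river: ρ → (-33,32,18)
river: ρ → (18,40,-25)
river: ρ → (-25,10,33)
river: ρ → (33,56,-2)
river: ρ → (-2,56,33)
river: ρ → (33,10,-25)
river: ρ → (-25,40,18)
river: ρ → (18,32,-33)
river: ρ → (-33,34,17)
river: ρ → (17,34,-33)
ρ-cycle length = 10 (tail of 0 descent steps not counted)

10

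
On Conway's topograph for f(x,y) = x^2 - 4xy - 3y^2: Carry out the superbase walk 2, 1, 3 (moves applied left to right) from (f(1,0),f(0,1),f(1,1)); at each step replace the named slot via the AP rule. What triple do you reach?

start (1,-3,-6) = (f(1,0),f(0,1),f(1,1))
replace slot 2: 2·(1+(-6)) − (-3) = -7 → (1,-7,-6)
replace slot 1: 2·((-7)+(-6)) − 1 = -27 → (-27,-7,-6)
replace slot 3: 2·((-27)+(-7)) − (-6) = -62 → (-27,-7,-62)

-27,-7,-62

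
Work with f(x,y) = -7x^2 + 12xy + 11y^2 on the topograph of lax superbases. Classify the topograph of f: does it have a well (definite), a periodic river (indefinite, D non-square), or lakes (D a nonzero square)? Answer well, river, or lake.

D = b²−4ac = 12² − 4·(-7)·11 = 452
D > 0 non-square ⇒ indefinite ⇒ periodic river

river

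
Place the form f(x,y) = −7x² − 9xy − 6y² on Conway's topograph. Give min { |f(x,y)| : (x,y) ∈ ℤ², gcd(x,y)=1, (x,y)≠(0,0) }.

translate: b→-5 (≡9 mod 14), so (7,9,6)→(7,-5,4)
flip: (7,-5,4)→(4,5,7)
translate: b→-3 (≡5 mod 8), so (4,5,7)→(4,-3,6)
reduced (well bottom): (4,-3,6) with a≤c, −a<b≤a
well minimum |f| = |-4| = 4 (negative-definite)

4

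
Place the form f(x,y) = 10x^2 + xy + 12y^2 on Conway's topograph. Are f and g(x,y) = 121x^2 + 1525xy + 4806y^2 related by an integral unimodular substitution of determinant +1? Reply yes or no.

D₁ = -479, D₂ = -479
f: reduced (well bottom): (10,1,12) with a≤c, −a<b≤a
g: translate: b→73 (≡1525 mod 242), so (121,1525,4806)→(121,73,12)
g: flip: (121,73,12)→(12,-73,121)
g: translate: b→-1 (≡-73 mod 24), so (12,-73,121)→(12,-1,10)
g: flip: (12,-1,10)→(10,1,12)
g: reduced (well bottom): (10,1,12) with a≤c, −a<b≤a
reduced forms (10, 1, 12) vs (10, 1, 12) ⇒ equivalent

yes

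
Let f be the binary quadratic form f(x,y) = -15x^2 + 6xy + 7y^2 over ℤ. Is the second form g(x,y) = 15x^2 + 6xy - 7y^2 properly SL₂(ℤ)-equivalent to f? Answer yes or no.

D₁ = 456, D₂ = 456
river cycle of f (length 6): (7, 8, -14), (-14, 20, 1), (1, 20, -14), (-14, 8, 7), (7, 20, -2), (-2, 20, 7)
river cycle of g (length 6): (-7, 8, 14), (14, 20, -1), (-1, 20, 14), (14, 8, -7), (-7, 20, 2), (2, 20, -7)
cycles differ ⇒ inequivalent

no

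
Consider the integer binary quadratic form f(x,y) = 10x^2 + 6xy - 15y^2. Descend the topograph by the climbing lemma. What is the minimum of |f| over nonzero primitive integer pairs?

river: ρ → (-15,24,1)
river: ρ → (1,24,-15)
river: ρ → (-15,6,10)
river: ρ → (10,14,-11)
river: ρ → (-11,8,13)
river: ρ → (13,18,-6)
river: ρ → (-6,18,13)
river: ρ → (13,8,-11)
river: ρ → (-11,14,10)
river: ρ → (10,6,-15)
closes: descent 0, river 10
min |a| on river = 1

1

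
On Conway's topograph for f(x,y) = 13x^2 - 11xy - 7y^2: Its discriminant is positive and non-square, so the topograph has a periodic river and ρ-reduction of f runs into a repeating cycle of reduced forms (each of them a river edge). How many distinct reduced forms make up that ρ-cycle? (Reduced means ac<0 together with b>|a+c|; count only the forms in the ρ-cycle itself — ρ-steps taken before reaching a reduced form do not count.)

D = 485, ⌊√D⌋ = 22
descent: ρ → (-7,11,13)  [lands on river]
river: ρ → (13,15,-5)
river: ρ → (-5,15,13)
river: ρ → (13,11,-7)
river: ρ → (-7,17,7)
river: ρ → (7,11,-13)
river: ρ → (-13,15,5)
river: ρ → (5,15,-13)
river: ρ → (-13,11,7)
river: ρ → (7,17,-7)
ρ-cycle length = 10 (tail of 1 descent step not counted)

10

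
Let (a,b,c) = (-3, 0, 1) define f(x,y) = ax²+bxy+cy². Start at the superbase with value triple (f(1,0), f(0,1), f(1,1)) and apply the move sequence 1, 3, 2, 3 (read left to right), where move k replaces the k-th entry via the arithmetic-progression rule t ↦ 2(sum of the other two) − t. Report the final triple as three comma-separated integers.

start (-3,1,-2) = (f(1,0),f(0,1),f(1,1))
replace slot 1: 2·(1+(-2)) − (-3) = 1 → (1,1,-2)
replace slot 3: 2·(1+1) − (-2) = 6 → (1,1,6)
replace slot 2: 2·(1+6) − 1 = 13 → (1,13,6)
replace slot 3: 2·(1+13) − 6 = 22 → (1,13,22)

1,13,22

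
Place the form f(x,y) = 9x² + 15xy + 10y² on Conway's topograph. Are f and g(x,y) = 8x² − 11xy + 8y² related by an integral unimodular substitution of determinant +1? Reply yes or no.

D₁ = -135, D₂ = -135
f: translate: b→-3 (≡15 mod 18), so (9,15,10)→(9,-3,4)
f: flip: (9,-3,4)→(4,3,9)
f: reduced (well bottom): (4,3,9) with a≤c, −a<b≤a
g: translate: b→5 (≡-11 mod 16), so (8,-11,8)→(8,5,5)
g: flip: (8,5,5)→(5,-5,8)
g: translate: b→5 (≡-5 mod 10), so (5,-5,8)→(5,5,8)
g: reduced (well bottom): (5,5,8) with a≤c, −a<b≤a
reduced forms (4, 3, 9) vs (5, 5, 8) ⇒ inequivalent

no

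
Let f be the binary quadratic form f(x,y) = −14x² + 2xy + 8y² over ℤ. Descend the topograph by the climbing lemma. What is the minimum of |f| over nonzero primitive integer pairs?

descent: ρ → (8,14,-8)  [lands on river]
river: ρ → (-8,18,4)
river: ρ → (4,14,-16)
river: ρ → (-16,18,2)
river: ρ → (2,18,-16)
river: ρ → (-16,14,4)
river: ρ → (4,18,-8)
river: ρ → (-8,14,8)
river: ρ → (8,18,-4)
river: ρ → (-4,14,16)
river: ρ → (16,18,-2)
river: ρ → (-2,18,16)
river: ρ → (16,14,-4)
river: ρ → (-4,18,8)
closes: descent 1, river 14
min |a| on river = 2

2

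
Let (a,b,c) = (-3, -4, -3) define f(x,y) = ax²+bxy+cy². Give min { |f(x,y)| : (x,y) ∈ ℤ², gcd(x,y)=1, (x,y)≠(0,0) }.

translate: b→-2 (≡4 mod 6), so (3,4,3)→(3,-2,2)
flip: (3,-2,2)→(2,2,3)
reduced (well bottom): (2,2,3) with a≤c, −a<b≤a
well minimum |f| = |-2| = 2 (negative-definite)

2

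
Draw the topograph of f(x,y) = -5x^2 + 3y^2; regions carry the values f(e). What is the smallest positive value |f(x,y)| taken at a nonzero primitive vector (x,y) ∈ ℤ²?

descent: ρ → (3,6,-2)  [lands on river]
river: ρ → (-2,6,3)
closes: descent 1, river 2
min |a| on river = 2

2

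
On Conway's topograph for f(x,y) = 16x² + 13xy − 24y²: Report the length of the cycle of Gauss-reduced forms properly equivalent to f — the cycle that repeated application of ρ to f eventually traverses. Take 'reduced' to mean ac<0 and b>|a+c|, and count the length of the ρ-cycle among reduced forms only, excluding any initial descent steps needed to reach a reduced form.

D = 1705, ⌊√D⌋ = 41
river: ρ → (-24,35,5)
river: ρ → (5,35,-24)
river: ρ → (-24,13,16)
river: ρ → (16,19,-21)
river: ρ → (-21,23,14)
river: ρ → (14,33,-11)
river: ρ → (-11,33,14)
river: ρ → (14,23,-21)
river: ρ → (-21,19,16)
river: ρ → (16,13,-24)
ρ-cycle length = 10 (tail of 0 descent steps not counted)

10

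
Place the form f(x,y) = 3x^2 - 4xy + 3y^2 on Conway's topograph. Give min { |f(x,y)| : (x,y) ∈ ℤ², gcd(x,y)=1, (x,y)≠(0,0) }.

translate: b→2 (≡-4 mod 6), so (3,-4,3)→(3,2,2)
flip: (3,2,2)→(2,-2,3)
translate: b→2 (≡-2 mod 4), so (2,-2,3)→(2,2,3)
reduced (well bottom): (2,2,3) with a≤c, −a<b≤a
well minimum = a = 2

2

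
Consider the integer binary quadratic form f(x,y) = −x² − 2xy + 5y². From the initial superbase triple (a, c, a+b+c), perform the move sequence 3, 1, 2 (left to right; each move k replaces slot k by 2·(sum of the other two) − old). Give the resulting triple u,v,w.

start (-1,5,2) = (f(1,0),f(0,1),f(1,1))
replace slot 3: 2·((-1)+5) − 2 = 6 → (-1,5,6)
replace slot 1: 2·(5+6) − (-1) = 23 → (23,5,6)
replace slot 2: 2·(23+6) − 5 = 53 → (23,53,6)

23,53,6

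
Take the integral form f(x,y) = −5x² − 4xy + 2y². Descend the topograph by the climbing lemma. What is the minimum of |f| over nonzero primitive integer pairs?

descent: ρ → (2,4,-5)  [lands on river]
river: ρ → (-5,6,1)
river: ρ → (1,6,-5)
river: ρ → (-5,4,2)
closes: descent 1, river 4
min |a| on river = 1

1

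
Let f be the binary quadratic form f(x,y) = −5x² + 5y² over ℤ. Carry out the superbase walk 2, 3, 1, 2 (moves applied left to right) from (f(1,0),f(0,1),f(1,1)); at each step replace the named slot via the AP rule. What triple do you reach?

start (-5,5,0) = (f(1,0),f(0,1),f(1,1))
replace slot 2: 2·((-5)+0) − 5 = -15 → (-5,-15,0)
replace slot 3: 2·((-5)+(-15)) − 0 = -40 → (-5,-15,-40)
replace slot 1: 2·((-15)+(-40)) − (-5) = -105 → (-105,-15,-40)
replace slot 2: 2·((-105)+(-40)) − (-15) = -275 → (-105,-275,-40)

-105,-275,-40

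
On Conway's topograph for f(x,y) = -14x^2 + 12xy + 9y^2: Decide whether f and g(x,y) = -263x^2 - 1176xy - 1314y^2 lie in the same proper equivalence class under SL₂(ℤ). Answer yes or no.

D₁ = 648, D₂ = 648
river cycle of f (length 10): (9, 24, -2), (-2, 24, 9), (9, 12, -14), (-14, 16, 7), (7, 12, -18), (-18, 24, 1), (1, 24, -18), (-18, 12, 7), (7, 16, -14), (-14, 12, 9)
river cycle of g (length 10): (-14, 12, 9), (9, 24, -2), (-2, 24, 9), (9, 12, -14), (-14, 16, 7), (7, 12, -18), (-18, 24, 1), (1, 24, -18), (-18, 12, 7), (7, 16, -14)
cycles coincide ⇒ equivalent

yes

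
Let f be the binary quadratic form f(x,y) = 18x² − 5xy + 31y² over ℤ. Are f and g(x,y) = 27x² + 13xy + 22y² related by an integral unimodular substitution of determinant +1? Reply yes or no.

D₁ = -2207, D₂ = -2207
f: reduced (well bottom): (18,-5,31) with a≤c, −a<b≤a
g: flip: (27,13,22)→(22,-13,27)
g: reduced (well bottom): (22,-13,27) with a≤c, −a<b≤a
reduced forms (18, -5, 31) vs (22, -13, 27) ⇒ inequivalent

no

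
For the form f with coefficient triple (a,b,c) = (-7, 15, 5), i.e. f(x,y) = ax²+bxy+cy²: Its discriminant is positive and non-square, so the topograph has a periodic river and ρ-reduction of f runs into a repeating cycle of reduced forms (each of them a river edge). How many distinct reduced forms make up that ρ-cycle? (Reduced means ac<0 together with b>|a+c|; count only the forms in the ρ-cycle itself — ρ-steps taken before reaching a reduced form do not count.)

D = 365, ⌊√D⌋ = 19
river: ρ → (5,15,-7)
river: ρ → (-7,13,7)
river: ρ → (7,15,-5)
river: ρ → (-5,15,7)
river: ρ → (7,13,-7)
river: ρ → (-7,15,5)
ρ-cycle length = 6 (tail of 0 descent steps not counted)

6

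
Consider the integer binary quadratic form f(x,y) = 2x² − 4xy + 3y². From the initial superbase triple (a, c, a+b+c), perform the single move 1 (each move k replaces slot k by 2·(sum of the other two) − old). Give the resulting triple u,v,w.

start (2,3,1) = (f(1,0),f(0,1),f(1,1))
replace slot 1: 2·(3+1) − 2 = 6 → (6,3,1)

6,3,1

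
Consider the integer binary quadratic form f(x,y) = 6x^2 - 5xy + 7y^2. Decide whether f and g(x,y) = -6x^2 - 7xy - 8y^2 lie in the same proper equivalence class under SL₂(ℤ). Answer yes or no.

D₁ = -143, D₂ = -143
f: reduced (well bottom): (6,-5,7) with a≤c, −a<b≤a
g is negative-definite; reduce −g:
−g: translate: b→-5 (≡7 mod 12), so (6,7,8)→(6,-5,7)
−g: reduced (well bottom): (6,-5,7) with a≤c, −a<b≤a
flip sign back: reduced form of g is (-6,5,-7)
reduced forms (6, -5, 7) vs (-6, 5, -7) ⇒ inequivalent

no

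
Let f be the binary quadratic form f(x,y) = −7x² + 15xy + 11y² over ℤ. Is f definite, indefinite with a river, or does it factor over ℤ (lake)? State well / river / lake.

D = b²−4ac = 15² − 4·(-7)·11 = 533
D > 0 non-square ⇒ indefinite ⇒ periodic river

river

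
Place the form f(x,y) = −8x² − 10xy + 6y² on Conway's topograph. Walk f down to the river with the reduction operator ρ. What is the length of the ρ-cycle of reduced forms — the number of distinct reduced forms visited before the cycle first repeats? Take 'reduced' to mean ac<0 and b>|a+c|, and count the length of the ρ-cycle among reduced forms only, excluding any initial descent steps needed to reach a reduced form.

D = 292, ⌊√D⌋ = 17
descent: ρ → (6,10,-8)  [lands on river]
river: ρ → (-8,6,8)
river: ρ → (8,10,-6)
river: ρ → (-6,14,4)
river: ρ → (4,10,-12)
river: ρ → (-12,14,2)
river: ρ → (2,14,-12)
river: ρ → (-12,10,4)
river: ρ → (4,14,-6)
river: ρ → (-6,10,8)
river: ρ → (8,6,-8)
river: ρ → (-8,10,6)
river: ρ → (6,14,-4)
river: ρ → (-4,10,12)
river: ρ → (12,14,-2)
river: ρ → (-2,14,12)
river: ρ → (12,10,-4)
river: ρ → (-4,14,6)
ρ-cycle length = 18 (tail of 1 descent step not counted)

18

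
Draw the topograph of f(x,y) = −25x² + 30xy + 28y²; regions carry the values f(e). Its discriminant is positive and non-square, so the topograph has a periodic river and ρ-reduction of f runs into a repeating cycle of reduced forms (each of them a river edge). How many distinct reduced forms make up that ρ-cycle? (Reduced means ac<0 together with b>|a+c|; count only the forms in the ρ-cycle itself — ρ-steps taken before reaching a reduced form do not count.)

D = 3700, ⌊√D⌋ = 60
river: ρ → (28,26,-27)
river: ρ → (-27,28,27)
river: ρ → (27,26,-28)
river: ρ → (-28,30,25)
river: ρ → (25,20,-33)
river: ρ → (-33,46,12)
river: ρ → (12,50,-25)
river: ρ → (-25,50,12)
river: ρ → (12,46,-33)
river: ρ → (-33,20,25)
river: ρ → (25,30,-28)
river: ρ → (-28,26,27)
river: ρ → (27,28,-27)
river: ρ → (-27,26,28)
river: ρ → (28,30,-25)
river: ρ → (-25,20,33)
river: ρ → (33,46,-12)
river: ρ → (-12,50,25)
river: ρ → (25,50,-12)
river: ρ → (-12,46,33)
river: ρ → (33,20,-25)
river: ρ → (-25,30,28)
ρ-cycle length = 22 (tail of 0 descent steps not counted)

22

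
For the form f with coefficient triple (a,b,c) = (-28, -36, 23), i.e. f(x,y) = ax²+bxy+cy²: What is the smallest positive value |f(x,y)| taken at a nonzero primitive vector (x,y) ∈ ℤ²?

descent: ρ → (23,36,-28)  [lands on river]
river: ρ → (-28,20,31)
river: ρ → (31,42,-17)
river: ρ → (-17,60,4)
river: ρ → (4,60,-17)
river: ρ → (-17,42,31)
river: ρ → (31,20,-28)
river: ρ → (-28,36,23)
river: ρ → (23,56,-8)
river: ρ → (-8,56,23)
closes: descent 1, river 10
min |a| on river = 4

4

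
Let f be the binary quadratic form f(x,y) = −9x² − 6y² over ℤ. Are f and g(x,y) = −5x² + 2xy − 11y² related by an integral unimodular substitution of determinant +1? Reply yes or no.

D₁ = -216, D₂ = -216
f is negative-definite; reduce −f:
−f: flip: (9,0,6)→(6,0,9)
−f: reduced (well bottom): (6,0,9) with a≤c, −a<b≤a
flip sign back: reduced form of f is (-6,0,-9)
g is negative-definite; reduce −g:
−g: reduced (well bottom): (5,-2,11) with a≤c, −a<b≤a
flip sign back: reduced form of g is (-5,2,-11)
reduced forms (-6, 0, -9) vs (-5, 2, -11) ⇒ inequivalent

no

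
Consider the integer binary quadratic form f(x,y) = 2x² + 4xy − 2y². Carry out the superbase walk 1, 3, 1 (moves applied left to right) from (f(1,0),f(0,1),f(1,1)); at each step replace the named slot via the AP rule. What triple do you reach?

start (2,-2,4) = (f(1,0),f(0,1),f(1,1))
replace slot 1: 2·((-2)+4) − 2 = 2 → (2,-2,4)
replace slot 3: 2·(2+(-2)) − 4 = -4 → (2,-2,-4)
replace slot 1: 2·((-2)+(-4)) − 2 = -14 → (-14,-2,-4)

-14,-2,-4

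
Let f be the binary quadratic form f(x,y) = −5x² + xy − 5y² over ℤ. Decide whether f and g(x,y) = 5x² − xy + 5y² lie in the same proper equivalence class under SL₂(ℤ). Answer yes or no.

D₁ = -99, D₂ = -99
f is negative-definite; reduce −f:
−f: flip: (5,-1,5)→(5,1,5)
−f: reduced (well bottom): (5,1,5) with a≤c, −a<b≤a
flip sign back: reduced form of f is (-5,-1,-5)
g: flip: (5,-1,5)→(5,1,5)
g: reduced (well bottom): (5,1,5) with a≤c, −a<b≤a
reduced forms (-5, -1, -5) vs (5, 1, 5) ⇒ inequivalent

no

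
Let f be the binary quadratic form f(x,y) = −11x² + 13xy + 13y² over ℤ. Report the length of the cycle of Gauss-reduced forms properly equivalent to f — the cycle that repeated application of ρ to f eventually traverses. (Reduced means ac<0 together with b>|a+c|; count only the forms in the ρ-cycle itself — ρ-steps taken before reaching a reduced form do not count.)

D = 741, ⌊√D⌋ = 27
river: ρ → (13,13,-11)
river: ρ → (-11,9,15)
river: ρ → (15,21,-5)
river: ρ → (-5,19,19)
river: ρ → (19,19,-5)
river: ρ → (-5,21,15)
river: ρ → (15,9,-11)
river: ρ → (-11,13,13)
ρ-cycle length = 8 (tail of 0 descent steps not counted)

8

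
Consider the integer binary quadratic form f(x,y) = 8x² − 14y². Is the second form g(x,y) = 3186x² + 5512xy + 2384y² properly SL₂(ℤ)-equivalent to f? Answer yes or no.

D₁ = 448, D₂ = 448
river cycle of f (length 4): (8, 16, -6), (-6, 20, 2), (2, 20, -6), (-6, 16, 8)
river cycle of g (length 4): (8, 16, -6), (-6, 20, 2), (2, 20, -6), (-6, 16, 8)
cycles coincide ⇒ equivalent

yes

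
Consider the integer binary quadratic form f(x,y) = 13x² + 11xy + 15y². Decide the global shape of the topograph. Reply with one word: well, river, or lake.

D = b²−4ac = 11² − 4·13·15 = -659
D < 0 ⇒ definite ⇒ every region one sign ⇒ single well

well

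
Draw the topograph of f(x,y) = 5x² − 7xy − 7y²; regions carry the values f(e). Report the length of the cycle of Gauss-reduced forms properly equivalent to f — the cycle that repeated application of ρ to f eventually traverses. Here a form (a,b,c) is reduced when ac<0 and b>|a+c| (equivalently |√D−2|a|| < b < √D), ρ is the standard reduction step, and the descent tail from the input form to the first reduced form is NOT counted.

D = 189, ⌊√D⌋ = 13
descent: ρ → (-7,7,5)  [lands on river]
river: ρ → (5,13,-1)
river: ρ → (-1,13,5)
river: ρ → (5,7,-7)
ρ-cycle length = 4 (tail of 1 descent step not counted)

4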